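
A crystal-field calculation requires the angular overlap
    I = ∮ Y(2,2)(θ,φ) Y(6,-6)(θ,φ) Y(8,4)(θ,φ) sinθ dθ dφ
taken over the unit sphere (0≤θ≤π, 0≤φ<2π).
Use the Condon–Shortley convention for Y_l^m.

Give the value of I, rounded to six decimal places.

Rules hold: Σm=0, L=16 even, 4≤8≤8.
N = 5·13·17 = 1105
Δ = 0!·4!·12!/17! = 1/30940
Racah Σ t=0..0: t=0:+1/2073600 = 1/2073600
⇒ 3j(2 6 8; 0 0 0)² = 28/1105, sgn +1
Racah Σ t=0..0: t=0:+1/11496038400 = 1/11496038400
⇒ 3j(2 6 8; 2 -6 4)² = 1/30940, sgn +1
4πI² = N·(3j₀)²·(3jₘ)² = 1/1105
I = +1·√(0.000904977/4π) = 0.00848621

0.008486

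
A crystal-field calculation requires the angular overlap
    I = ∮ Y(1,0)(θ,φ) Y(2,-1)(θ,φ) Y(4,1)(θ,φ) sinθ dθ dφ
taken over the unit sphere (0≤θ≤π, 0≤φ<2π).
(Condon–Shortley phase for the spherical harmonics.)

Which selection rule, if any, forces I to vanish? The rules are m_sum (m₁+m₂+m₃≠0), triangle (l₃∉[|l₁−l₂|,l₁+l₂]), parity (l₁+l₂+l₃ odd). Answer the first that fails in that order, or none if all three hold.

m₁+m₂+m₃ = 0 − 1 + 1 = 0  ✓
triangle: |1−2|=1 ≤ l₃=4 ≤ 1+2=3  ✗
parity: l₁+l₂+l₃ = 7 is odd

triangle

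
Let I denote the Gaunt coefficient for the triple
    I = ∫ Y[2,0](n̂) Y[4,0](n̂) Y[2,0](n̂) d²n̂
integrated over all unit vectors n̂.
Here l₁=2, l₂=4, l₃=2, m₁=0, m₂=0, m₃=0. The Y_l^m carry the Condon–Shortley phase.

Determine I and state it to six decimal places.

Rules hold: Σm=0, L=8 even, 2≤2≤6.
N = 5·9·5 = 225
Δ = 4!·0!·4!/9! = 1/630
Racah Σ t=2..2: t=2:+1/16 = 1/16
⇒ 3j(2 4 2; 0 0 0)² = 2/35, sgn +1
(m-triple is (0,0,0) — same symbol as above.)
4πI² = N·(3j₀)²·(3jₘ)² = 36/49
I = +1·√(0.734694/4π) = 0.24179554

0.241796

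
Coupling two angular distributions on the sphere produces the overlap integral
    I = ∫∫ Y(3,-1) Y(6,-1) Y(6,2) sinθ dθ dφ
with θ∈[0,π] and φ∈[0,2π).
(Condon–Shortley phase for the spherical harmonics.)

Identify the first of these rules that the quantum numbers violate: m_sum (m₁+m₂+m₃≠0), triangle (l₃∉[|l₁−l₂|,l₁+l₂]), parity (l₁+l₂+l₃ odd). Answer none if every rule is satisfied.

azimuthal sum: -1 − 1 + 2 = 0  ✓
3 ≤ 6 ≤ 9 (triangle on l)  ✓
L = 3 + 6 + 6 = 15 (odd)  ✗

parity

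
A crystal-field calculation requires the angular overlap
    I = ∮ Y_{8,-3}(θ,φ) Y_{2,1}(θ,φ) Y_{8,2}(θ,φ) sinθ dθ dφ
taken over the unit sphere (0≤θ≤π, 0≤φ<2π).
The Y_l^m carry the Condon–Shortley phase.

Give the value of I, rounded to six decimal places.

-0.110109

m-sum 0 ✓  L=18 even ✓  6≤8≤10 ✓
Π(2lᵢ+1) = 17×5×17 = 1445
triangle coeff Δ(8,2,8) = 1/348840
Σ_t [0,2]: t=0:+1/116121600 t=1:−1/25401600 t=2:+1/116121600 = -1/45158400
(3j)²=24/1615 [(8 2 8; 0 0 0)], sign=-1
Σ_t [1,2]: t=1:−1/174182400 t=2:+1/87091200 = 1/174182400
(3j)²=55/7752 [(8 2 8; -3 1 2)], sign=+1
⇒ 4πI² = 55/361
I = (-1)√(55/361/(4π)) = -0.11010900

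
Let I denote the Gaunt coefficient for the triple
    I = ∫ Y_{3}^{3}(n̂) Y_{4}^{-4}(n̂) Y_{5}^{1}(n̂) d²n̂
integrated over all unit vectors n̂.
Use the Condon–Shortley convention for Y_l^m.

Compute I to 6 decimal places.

m-sum 0 ✓  L=12 even ✓  1≤5≤7 ✓
Π(2lᵢ+1) = 7×9×11 = 693
triangle coeff Δ(3,4,5) = 1/180180
Σ_t [0,2]: t=0:+1/576 t=1:−1/144 t=2:+1/576 = -1/288
(3j)²=20/1001 [(3 4 5; 0 0 0)], sign=+1
Σ_t [0,0]: t=0:+1/34560 = 1/34560
(3j)²=1/429 [(3 4 5; 3 -4 1)], sign=+1
⇒ 4πI² = 60/1859
I = (+1)√(60/1859/(4π)) = 0.05067935

0.050679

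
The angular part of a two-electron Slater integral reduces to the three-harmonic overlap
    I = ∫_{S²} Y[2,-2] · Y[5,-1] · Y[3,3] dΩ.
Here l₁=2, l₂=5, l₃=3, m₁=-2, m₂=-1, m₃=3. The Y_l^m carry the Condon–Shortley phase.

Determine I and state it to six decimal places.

m-sum 0 ✓  L=10 even ✓  3≤3≤7 ✓
Π(2lᵢ+1) = 5×11×7 = 385
triangle coeff Δ(2,5,3) = 1/2310
Σ_t [2,2]: t=2:+1/144 = 1/144
(3j)²=10/231 [(2 5 3; 0 0 0)], sign=-1
Σ_t [4,4]: t=4:+1/17280 = 1/17280
(3j)²=1/2310 [(2 5 3; -2 -1 3)], sign=+1
⇒ 4πI² = 5/693
I = (-1)√(5/693/(4π)) = -0.02396147

-0.023961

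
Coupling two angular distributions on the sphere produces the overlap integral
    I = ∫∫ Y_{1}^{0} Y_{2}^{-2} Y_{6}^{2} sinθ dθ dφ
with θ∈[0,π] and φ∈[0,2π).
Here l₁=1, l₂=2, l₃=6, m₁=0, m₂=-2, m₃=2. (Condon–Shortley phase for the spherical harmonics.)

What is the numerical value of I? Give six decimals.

|1−2|≤6≤1+2 violated ⇒ I = 0

0.000000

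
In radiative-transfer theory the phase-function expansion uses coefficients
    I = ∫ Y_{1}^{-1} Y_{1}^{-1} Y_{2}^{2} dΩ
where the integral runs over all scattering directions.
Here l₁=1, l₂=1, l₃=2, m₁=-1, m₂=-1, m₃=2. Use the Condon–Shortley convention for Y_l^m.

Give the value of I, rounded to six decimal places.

Checks pass: Σm=0; 4 even; l₃=2∈[0,2].
(2·1+1)(2·1+1)(2·2+1) = 45
Δ: 0! 2! 2! / 5! → 1/30
sum: t=0:+1/1 = 1/1
3j²(1 1 2; 0 0 0) = Δ·Π!·Σ² = 2/15  (sign +1)
sum: t=0:+1/4 = 1/4
3j²(1 1 2; -1 -1 2) = Δ·Π!·Σ² = 1/5  (sign +1)
combine: 4πI² = 45·2/15·1/5 = 6/5
take √, sign +1: I = 0.30901936

0.309019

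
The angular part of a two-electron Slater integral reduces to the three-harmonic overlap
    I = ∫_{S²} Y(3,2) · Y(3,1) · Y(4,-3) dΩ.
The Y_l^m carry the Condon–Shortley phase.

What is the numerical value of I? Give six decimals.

Checks pass: Σm=0; 10 even; l₃=4∈[0,6].
(2·3+1)(2·3+1)(2·4+1) = 441
Δ: 2! 4! 4! / 11! → 1/34650
sum: t=0:+1/72 t=1:−1/16 t=2:+1/72 = -5/144
3j²(3 3 4; 0 0 0) = Δ·Π!·Σ² = 2/77  (sign -1)
sum: t=0:+1/288 t=1:−1/144 = -1/288
3j²(3 3 4; 2 1 -3) = Δ·Π!·Σ² = 1/99  (sign +1)
combine: 4πI² = 441·2/77·1/99 = 14/121
take √, sign -1: I = -0.09595473

-0.095955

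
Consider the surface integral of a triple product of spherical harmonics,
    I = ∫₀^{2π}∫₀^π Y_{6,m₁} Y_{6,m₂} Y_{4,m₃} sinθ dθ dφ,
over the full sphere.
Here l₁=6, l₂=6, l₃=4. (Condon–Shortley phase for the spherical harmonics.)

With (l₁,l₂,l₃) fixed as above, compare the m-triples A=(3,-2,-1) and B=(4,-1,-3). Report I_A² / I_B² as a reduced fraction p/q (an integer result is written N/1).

507/700

Same 6,6,4: normalisation and zero-m 3j drop out of the ratio.
A: Δ: 8! 4! 4! / 17! → 1/15315300; sum: t=0:+1/5806080 t=1:−1/120960 t=2:+1/34560 t=3:−1/103680 = 13/1161216; 3j²(6 6 4; 3 -2 -1) = Δ·Π!·Σ² = 65/5236  (sign -1)
B: Δ: 8! 4! 4! / 17! → 1/15315300; sum: t=1:−1/725760 t=2:+1/207360 = 1/290304; 3j²(6 6 4; 4 -1 -3) = Δ·Π!·Σ² = 125/7293  (sign -1)
I_A²/I_B² = (65/5236)/(125/7293) = 507/700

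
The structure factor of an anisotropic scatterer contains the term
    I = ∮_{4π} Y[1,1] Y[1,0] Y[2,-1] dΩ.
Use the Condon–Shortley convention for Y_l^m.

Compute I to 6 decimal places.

Rules hold: Σm=0, L=4 even, 0≤2≤2.
N = 3·3·5 = 45
Δ = 0!·2!·2!/5! = 1/30
Racah Σ t=0..0: t=0:+1/1 = 1/1
⇒ 3j(1 1 2; 0 0 0)² = 2/15, sgn +1
Racah Σ t=0..0: t=0:+1/2 = 1/2
⇒ 3j(1 1 2; 1 0 -1)² = 1/10, sgn -1
4πI² = N·(3j₀)²·(3jₘ)² = 3/5
I = -1·√(0.6/4π) = -0.21850969

-0.218510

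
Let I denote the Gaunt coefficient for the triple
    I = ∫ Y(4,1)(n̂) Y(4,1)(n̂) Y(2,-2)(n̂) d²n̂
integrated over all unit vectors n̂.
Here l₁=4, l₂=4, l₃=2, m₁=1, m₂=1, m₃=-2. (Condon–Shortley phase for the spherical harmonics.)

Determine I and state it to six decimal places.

0.200662

m-sum 0 ✓  L=10 even ✓  0≤2≤8 ✓
Π(2lᵢ+1) = 9×9×5 = 405
triangle coeff Δ(4,4,2) = 1/13860
Σ_t [2,4]: t=2:+1/192 t=3:−1/36 t=4:+1/192 = -5/288
(3j)²=20/693 [(4 4 2; 0 0 0)], sign=-1
Σ_t [3,3]: t=3:−1/144 = -1/144
(3j)²=10/231 [(4 4 2; 1 1 -2)], sign=-1
⇒ 4πI² = 3000/5929
I = (+1)√(3000/5929/(4π)) = 0.20066192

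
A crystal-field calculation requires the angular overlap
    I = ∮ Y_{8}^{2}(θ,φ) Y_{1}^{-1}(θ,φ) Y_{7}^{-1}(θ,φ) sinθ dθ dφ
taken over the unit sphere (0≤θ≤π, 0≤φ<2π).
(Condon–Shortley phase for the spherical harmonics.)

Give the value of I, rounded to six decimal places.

m-sum 0 ✓  L=16 even ✓  7≤7≤9 ✓
Π(2lᵢ+1) = 17×3×15 = 765
triangle coeff Δ(8,1,7) = 1/2040
Σ_t [1,1]: t=1:−1/25401600 = -1/25401600
(3j)²=8/255 [(8 1 7; 0 0 0)], sign=+1
Σ_t [0,0]: t=0:+1/58060800 = 1/58060800
(3j)²=3/136 [(8 1 7; 2 -1 -1)], sign=+1
⇒ 4πI² = 9/17
I = (+1)√(9/17/(4π)) = 0.20525411

0.205254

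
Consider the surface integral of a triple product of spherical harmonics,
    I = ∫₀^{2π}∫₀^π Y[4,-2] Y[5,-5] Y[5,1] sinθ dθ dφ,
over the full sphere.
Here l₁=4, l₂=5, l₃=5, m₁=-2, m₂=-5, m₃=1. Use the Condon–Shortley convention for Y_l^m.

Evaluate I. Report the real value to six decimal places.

-2 − 5 + 1 = -6 ≠ 0: azimuthal integral kills it; I = 0

0.000000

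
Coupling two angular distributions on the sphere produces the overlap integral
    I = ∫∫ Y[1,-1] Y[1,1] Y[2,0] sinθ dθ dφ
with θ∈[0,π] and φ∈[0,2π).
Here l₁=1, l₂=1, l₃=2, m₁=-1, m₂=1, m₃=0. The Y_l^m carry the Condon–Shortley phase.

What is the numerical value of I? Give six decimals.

Rules hold: Σm=0, L=4 even, 0≤2≤2.
N = 3·3·5 = 45
Δ = 0!·2!·2!/5! = 1/30
Racah Σ t=0..0: t=0:+1/1 = 1/1
⇒ 3j(1 1 2; 0 0 0)² = 2/15, sgn +1
Racah Σ t=0..0: t=0:+1/4 = 1/4
⇒ 3j(1 1 2; -1 1 0)² = 1/30, sgn +1
4πI² = N·(3j₀)²·(3jₘ)² = 1/5
I = +1·√(0.2/4π) = 0.12615663

0.126157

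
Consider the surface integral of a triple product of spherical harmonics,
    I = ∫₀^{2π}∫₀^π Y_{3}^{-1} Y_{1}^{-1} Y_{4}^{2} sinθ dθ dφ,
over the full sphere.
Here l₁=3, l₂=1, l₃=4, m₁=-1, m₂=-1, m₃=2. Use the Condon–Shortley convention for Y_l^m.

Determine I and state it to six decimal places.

Checks pass: Σm=0; 8 even; l₃=4∈[2,4].
(2·3+1)(2·1+1)(2·4+1) = 189
Δ: 0! 6! 2! / 9! → 1/252
sum: t=0:+1/36 = 1/36
3j²(3 1 4; 0 0 0) = Δ·Π!·Σ² = 4/63  (sign +1)
sum: t=0:+1/96 = 1/96
3j²(3 1 4; -1 -1 2) = Δ·Π!·Σ² = 5/84  (sign +1)
combine: 4πI² = 189·4/63·5/84 = 5/7
take √, sign +1: I = 0.23841361

0.238414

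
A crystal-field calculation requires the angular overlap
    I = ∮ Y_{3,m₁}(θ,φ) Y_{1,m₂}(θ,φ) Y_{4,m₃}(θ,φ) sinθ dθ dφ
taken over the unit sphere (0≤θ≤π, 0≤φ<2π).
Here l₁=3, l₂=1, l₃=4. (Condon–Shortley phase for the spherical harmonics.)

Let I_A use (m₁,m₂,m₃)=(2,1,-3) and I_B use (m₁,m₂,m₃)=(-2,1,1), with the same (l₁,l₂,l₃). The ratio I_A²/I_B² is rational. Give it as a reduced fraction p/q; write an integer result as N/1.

7/1

Shared (l₁,l₂,l₃)=(3,1,4): N and (l;000)² cancel in I_A²/I_B².
A: Δ = 0!·6!·2!/9! = 1/252; Racah Σ t=0..0: t=0:+1/240 = 1/240; ⇒ 3j(3 1 4; 2 1 -3)² = 1/12, sgn -1
B: Δ = 0!·6!·2!/9! = 1/252; Racah Σ t=0..0: t=0:+1/240 = 1/240; ⇒ 3j(3 1 4; -2 1 1)² = 1/84, sgn -1
I_A²/I_B² = (1/12)/(1/84) = 7/1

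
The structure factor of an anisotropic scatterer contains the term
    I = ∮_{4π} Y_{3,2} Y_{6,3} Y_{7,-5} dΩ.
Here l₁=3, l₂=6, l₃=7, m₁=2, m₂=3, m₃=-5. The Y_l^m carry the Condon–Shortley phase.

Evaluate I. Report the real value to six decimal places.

-0.123141

Rules hold: Σm=0, L=16 even, 3≤7≤9.
N = 7·13·15 = 1365
Δ = 2!·4!·10!/17! = 1/2042040
Racah Σ t=0..2: t=0:+1/207360 t=1:−1/57600 t=2:+1/207360 = -1/129600
⇒ 3j(3 6 7; 0 0 0)² = 168/12155, sgn +1
Racah Σ t=0..1: t=0:+1/4354560 t=1:−1/1935360 = -1/3483648
⇒ 3j(3 6 7; 2 3 -5)² = 125/12376, sgn -1
4πI² = N·(3j₀)²·(3jₘ)² = 7875/41327
I = -1·√(0.190553/4π) = -0.12314121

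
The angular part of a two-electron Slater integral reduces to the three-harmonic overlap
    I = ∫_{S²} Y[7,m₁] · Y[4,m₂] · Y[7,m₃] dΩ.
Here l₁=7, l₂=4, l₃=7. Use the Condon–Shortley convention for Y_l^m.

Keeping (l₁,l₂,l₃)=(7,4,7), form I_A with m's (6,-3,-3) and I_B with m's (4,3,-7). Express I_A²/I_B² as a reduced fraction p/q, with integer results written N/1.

Same 7,4,7: normalisation and zero-m 3j drop out of the ratio.
A: Δ: 4! 10! 4! / 19! → 1/58198140; sum: t=0:+1/52254720 t=1:−1/522547200 = 1/58060800; 3j²(7 4 7; 6 -3 -3) = Δ·Π!·Σ² = 9/646  (sign +1)
B: Δ: 4! 10! 4! / 19! → 1/58198140; sum: t=3:−1/522547200 = -1/522547200; 3j²(7 4 7; 4 3 -7) = Δ·Π!·Σ² = 77/11628  (sign -1)
I_A²/I_B² = (9/646)/(77/11628) = 162/77

162/77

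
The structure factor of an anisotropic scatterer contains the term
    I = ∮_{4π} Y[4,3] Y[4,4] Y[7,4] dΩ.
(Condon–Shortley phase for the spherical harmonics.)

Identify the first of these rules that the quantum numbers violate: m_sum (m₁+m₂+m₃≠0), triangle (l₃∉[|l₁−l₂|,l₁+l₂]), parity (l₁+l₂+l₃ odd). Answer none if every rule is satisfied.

m_sum

azimuthal sum: 3 + 4 + 4 = 11  ✗
0 ≤ 7 ≤ 8 (triangle on l)
L = 4 + 4 + 7 = 15 (odd)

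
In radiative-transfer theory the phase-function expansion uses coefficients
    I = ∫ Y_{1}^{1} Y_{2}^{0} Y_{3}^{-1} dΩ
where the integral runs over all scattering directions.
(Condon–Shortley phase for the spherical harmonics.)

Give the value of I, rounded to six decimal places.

Rules hold: Σm=0, L=6 even, 1≤3≤3.
N = 3·5·7 = 105
Δ = 0!·2!·4!/7! = 1/105
Racah Σ t=0..0: t=0:+1/4 = 1/4
⇒ 3j(1 2 3; 0 0 0)² = 3/35, sgn -1
Racah Σ t=0..0: t=0:+1/8 = 1/8
⇒ 3j(1 2 3; 1 0 -1)² = 2/35, sgn +1
4πI² = N·(3j₀)²·(3jₘ)² = 18/35
I = -1·√(0.514286/4π) = -0.20230066

-0.202301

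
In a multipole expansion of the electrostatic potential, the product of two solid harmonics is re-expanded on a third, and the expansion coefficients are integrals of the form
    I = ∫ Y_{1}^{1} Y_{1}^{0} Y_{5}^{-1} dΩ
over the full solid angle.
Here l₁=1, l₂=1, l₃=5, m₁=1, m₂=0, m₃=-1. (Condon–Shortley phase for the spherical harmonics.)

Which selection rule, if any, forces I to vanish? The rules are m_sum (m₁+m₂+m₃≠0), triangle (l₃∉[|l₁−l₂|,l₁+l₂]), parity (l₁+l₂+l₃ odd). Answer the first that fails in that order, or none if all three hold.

triangle

Σmᵢ = 0  ✓
l₃∈[|l₁−l₂|,l₁+l₂]=[0,2], have l₃=5  ✗
Σlᵢ = 7 ⇒ odd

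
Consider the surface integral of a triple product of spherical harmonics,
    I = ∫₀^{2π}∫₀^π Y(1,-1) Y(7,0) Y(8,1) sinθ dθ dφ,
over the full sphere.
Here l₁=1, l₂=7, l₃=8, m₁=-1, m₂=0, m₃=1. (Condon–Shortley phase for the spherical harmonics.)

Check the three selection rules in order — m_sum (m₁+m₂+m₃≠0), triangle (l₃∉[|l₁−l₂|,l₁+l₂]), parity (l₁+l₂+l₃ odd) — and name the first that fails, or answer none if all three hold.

azimuthal sum: -1 + 0 + 1 = 0  ✓
6 ≤ 8 ≤ 8 (triangle on l)  ✓
L = 1 + 7 + 8 = 16 (even)  ✓

none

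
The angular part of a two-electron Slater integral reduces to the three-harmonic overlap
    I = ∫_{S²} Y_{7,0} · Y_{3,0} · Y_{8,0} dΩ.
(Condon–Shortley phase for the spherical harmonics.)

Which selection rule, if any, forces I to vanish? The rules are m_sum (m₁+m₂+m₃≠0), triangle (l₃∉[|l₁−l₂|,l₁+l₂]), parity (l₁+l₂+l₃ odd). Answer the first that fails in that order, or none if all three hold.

none

Σmᵢ = 0  ✓
l₃∈[|l₁−l₂|,l₁+l₂]=[4,10], have l₃=8  ✓
Σlᵢ = 18 ⇒ even  ✓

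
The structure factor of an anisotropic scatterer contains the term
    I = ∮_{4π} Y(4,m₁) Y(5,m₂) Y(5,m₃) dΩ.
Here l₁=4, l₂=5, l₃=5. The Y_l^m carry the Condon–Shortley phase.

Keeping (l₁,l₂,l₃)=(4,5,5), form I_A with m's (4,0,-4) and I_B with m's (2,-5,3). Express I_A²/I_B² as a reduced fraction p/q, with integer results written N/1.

Same 4,5,5: normalisation and zero-m 3j drop out of the ratio.
A: Δ: 4! 4! 6! / 15! → 1/3153150; sum: t=0:+1/69120 = 1/69120; 3j²(4 5 5; 4 0 -4) = Δ·Π!·Σ² = 2/143  (sign -1)
B: Δ: 4! 4! 6! / 15! → 1/3153150; sum: t=0:+1/69120 = 1/69120; 3j²(4 5 5; 2 -5 3) = Δ·Π!·Σ² = 4/143  (sign +1)
I_A²/I_B² = (2/143)/(4/143) = 1/2

1/2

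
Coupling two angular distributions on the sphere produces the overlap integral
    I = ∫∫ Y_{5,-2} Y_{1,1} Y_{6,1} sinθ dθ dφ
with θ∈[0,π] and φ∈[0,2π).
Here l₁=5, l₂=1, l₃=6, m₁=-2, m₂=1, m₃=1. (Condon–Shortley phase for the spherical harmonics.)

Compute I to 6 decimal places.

Rules hold: Σm=0, L=12 even, 4≤6≤6.
N = 11·3·13 = 429
Δ = 0!·10!·2!/13! = 1/858
Racah Σ t=0..0: t=0:+1/14400 = 1/14400
⇒ 3j(5 1 6; 0 0 0)² = 6/143, sgn +1
Racah Σ t=0..0: t=0:+1/60480 = 1/60480
⇒ 3j(5 1 6; -2 1 1)² = 5/429, sgn -1
4πI² = N·(3j₀)²·(3jₘ)² = 30/143
I = -1·√(0.20979/4π) = -0.12920749

-0.129207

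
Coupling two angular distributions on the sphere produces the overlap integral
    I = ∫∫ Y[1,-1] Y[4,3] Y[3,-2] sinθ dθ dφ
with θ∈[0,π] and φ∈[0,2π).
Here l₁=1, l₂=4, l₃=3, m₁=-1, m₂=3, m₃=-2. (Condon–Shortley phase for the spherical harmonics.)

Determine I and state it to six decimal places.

-0.282095

Rules hold: Σm=0, L=8 even, 3≤3≤5.
N = 3·9·7 = 189
Δ = 2!·0!·6!/9! = 1/252
Racah Σ t=1..1: t=1:−1/36 = -1/36
⇒ 3j(1 4 3; 0 0 0)² = 4/63, sgn +1
Racah Σ t=2..2: t=2:+1/240 = 1/240
⇒ 3j(1 4 3; -1 3 -2)² = 1/12, sgn -1
4πI² = N·(3j₀)²·(3jₘ)² = 1/1
I = -1·√(1/4π) = -0.28209479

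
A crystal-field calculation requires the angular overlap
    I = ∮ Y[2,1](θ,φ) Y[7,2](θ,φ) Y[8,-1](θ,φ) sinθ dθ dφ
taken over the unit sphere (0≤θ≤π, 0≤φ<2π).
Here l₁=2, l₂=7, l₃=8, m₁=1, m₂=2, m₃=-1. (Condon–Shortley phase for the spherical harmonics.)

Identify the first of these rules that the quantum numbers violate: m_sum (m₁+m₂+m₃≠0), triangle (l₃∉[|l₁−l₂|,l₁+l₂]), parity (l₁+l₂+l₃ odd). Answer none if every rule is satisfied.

m_sum

m₁+m₂+m₃ = 1 + 2 − 1 = 2  ✗
triangle: |2−7|=5 ≤ l₃=8 ≤ 2+7=9
parity: l₁+l₂+l₃ = 17 is odd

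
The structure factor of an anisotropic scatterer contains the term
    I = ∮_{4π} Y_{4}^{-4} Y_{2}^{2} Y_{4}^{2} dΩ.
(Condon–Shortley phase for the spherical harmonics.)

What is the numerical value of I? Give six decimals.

-0.106180

m-sum 0 ✓  L=10 even ✓  2≤4≤6 ✓
Π(2lᵢ+1) = 9×5×9 = 405
triangle coeff Δ(4,2,4) = 1/13860
Σ_t [0,2]: t=0:+1/192 t=1:−1/36 t=2:+1/192 = -5/288
(3j)²=20/693 [(4 2 4; 0 0 0)], sign=-1
Σ_t [2,2]: t=2:+1/2880 = 1/2880
(3j)²=2/165 [(4 2 4; -4 2 2)], sign=+1
⇒ 4πI² = 120/847
I = (-1)√(120/847/(4π)) = -0.10618031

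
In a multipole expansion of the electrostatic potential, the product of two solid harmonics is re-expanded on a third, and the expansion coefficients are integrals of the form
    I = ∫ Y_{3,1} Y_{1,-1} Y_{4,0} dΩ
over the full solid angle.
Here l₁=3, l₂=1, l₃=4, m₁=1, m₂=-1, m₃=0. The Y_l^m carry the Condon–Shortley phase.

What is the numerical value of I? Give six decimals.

Rules hold: Σm=0, L=8 even, 2≤4≤4.
N = 7·3·9 = 189
Δ = 0!·6!·2!/9! = 1/252
Racah Σ t=0..0: t=0:+1/36 = 1/36
⇒ 3j(3 1 4; 0 0 0)² = 4/63, sgn +1
Racah Σ t=0..0: t=0:+1/96 = 1/96
⇒ 3j(3 1 4; 1 -1 0)² = 1/42, sgn +1
4πI² = N·(3j₀)²·(3jₘ)² = 2/7
I = +1·√(0.285714/4π) = 0.15078601

0.150786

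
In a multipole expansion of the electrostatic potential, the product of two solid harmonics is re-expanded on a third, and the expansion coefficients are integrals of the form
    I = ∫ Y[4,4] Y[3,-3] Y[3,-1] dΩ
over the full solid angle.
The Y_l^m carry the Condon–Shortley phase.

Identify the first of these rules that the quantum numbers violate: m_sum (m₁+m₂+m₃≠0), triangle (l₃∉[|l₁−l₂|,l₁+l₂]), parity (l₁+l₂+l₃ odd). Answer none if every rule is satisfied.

none

m₁+m₂+m₃ = 4 − 3 − 1 = 0  ✓
triangle: |4−3|=1 ≤ l₃=3 ≤ 4+3=7  ✓
parity: l₁+l₂+l₃ = 10 is even  ✓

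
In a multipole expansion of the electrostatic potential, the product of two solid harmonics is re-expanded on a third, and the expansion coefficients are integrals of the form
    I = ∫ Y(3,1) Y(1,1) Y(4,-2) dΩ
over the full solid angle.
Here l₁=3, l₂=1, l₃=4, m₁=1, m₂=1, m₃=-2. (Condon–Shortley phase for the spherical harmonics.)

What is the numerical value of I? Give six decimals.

Checks pass: Σm=0; 8 even; l₃=4∈[2,4].
(2·3+1)(2·1+1)(2·4+1) = 189
Δ: 0! 6! 2! / 9! → 1/252
sum: t=0:+1/36 = 1/36
3j²(3 1 4; 0 0 0) = Δ·Π!·Σ² = 4/63  (sign +1)
sum: t=0:+1/96 = 1/96
3j²(3 1 4; 1 1 -2) = Δ·Π!·Σ² = 5/84  (sign +1)
combine: 4πI² = 189·4/63·5/84 = 5/7
take √, sign +1: I = 0.23841361

0.238414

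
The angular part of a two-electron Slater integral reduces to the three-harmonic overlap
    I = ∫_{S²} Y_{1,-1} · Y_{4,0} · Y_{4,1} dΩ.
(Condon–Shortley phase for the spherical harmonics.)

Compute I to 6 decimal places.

0.000000

l₁+l₂+l₃=9 is odd: 3j(l;000)=0 ⇒ I=0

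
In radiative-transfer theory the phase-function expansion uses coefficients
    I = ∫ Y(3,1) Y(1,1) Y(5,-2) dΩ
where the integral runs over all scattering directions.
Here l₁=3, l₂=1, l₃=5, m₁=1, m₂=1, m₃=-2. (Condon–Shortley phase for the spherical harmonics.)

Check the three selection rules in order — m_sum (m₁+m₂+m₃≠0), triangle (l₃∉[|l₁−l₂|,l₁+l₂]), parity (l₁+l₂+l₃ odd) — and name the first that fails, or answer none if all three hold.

azimuthal sum: 1 + 1 − 2 = 0  ✓
2 ≤ 5 ≤ 4 (triangle on l)  ✗
L = 3 + 1 + 5 = 9 (odd)

triangle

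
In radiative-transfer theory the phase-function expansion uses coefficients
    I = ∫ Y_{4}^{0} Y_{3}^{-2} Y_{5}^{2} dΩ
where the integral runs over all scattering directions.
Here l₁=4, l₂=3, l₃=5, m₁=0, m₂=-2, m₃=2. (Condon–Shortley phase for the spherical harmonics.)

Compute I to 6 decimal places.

m-sum 0 ✓  L=12 even ✓  1≤5≤7 ✓
Π(2lᵢ+1) = 9×7×11 = 693
triangle coeff Δ(4,3,5) = 1/180180
Σ_t [0,2]: t=0:+1/576 t=1:−1/144 t=2:+1/576 = -1/288
(3j)²=20/1001 [(4 3 5; 0 0 0)], sign=+1
Σ_t [0,1]: t=0:+1/576 t=1:−1/864 = 1/1728
(3j)²=5/1287 [(4 3 5; 0 -2 2)], sign=-1
⇒ 4πI² = 100/1859
I = (-1)√(100/1859/(4π)) = -0.06542675

-0.065427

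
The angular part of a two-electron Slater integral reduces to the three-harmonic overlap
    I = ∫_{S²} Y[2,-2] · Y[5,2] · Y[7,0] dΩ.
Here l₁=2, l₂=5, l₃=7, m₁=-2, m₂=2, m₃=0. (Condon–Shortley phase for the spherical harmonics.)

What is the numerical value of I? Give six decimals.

Checks pass: Σm=0; 14 even; l₃=7∈[3,7].
(2·2+1)(2·5+1)(2·7+1) = 825
Δ: 0! 4! 10! / 15! → 1/15015
sum: t=0:+1/57600 = 1/57600
3j²(2 5 7; 0 0 0) = Δ·Π!·Σ² = 21/715  (sign -1)
sum: t=0:+1/725760 = 1/725760
3j²(2 5 7; -2 2 0) = Δ·Π!·Σ² = 1/429  (sign -1)
combine: 4πI² = 825·21/715·1/429 = 105/1859
take √, sign +1: I = 0.06704247

0.067042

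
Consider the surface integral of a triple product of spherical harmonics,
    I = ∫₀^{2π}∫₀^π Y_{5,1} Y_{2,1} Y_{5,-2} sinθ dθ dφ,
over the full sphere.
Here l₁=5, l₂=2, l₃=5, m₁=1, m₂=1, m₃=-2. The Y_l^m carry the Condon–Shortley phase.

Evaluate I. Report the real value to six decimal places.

m-sum 0 ✓  L=12 even ✓  3≤5≤7 ✓
Π(2lᵢ+1) = 11×5×11 = 605
triangle coeff Δ(5,2,5) = 1/38610
Σ_t [0,2]: t=0:+1/2880 t=1:−1/576 t=2:+1/2880 = -1/960
(3j)²=10/429 [(5 2 5; 0 0 0)], sign=+1
Σ_t [1,2]: t=1:−1/1440 t=2:+1/2880 = -1/2880
(3j)²=7/715 [(5 2 5; 1 1 -2)], sign=+1
⇒ 4πI² = 70/507
I = (+1)√(70/507/(4π)) = 0.10481902

0.104819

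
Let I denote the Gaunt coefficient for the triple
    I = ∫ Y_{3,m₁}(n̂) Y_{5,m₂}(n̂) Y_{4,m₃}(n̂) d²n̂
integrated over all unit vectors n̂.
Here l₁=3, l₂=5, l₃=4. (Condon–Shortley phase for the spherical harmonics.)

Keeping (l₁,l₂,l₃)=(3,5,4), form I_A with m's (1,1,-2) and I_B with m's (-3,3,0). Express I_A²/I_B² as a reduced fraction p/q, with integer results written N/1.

Shared (l₁,l₂,l₃)=(3,5,4): N and (l;000)² cancel in I_A²/I_B².
A: Δ = 4!·2!·6!/13! = 1/180180; Racah Σ t=0..2: t=0:+1/34560 t=1:−1/720 t=2:+1/384 = 43/34560; ⇒ 3j(3 5 4; 1 1 -2)² = 1849/180180, sgn +1
B: Δ = 4!·2!·6!/13! = 1/180180; Racah Σ t=4..4: t=4:+1/2304 = 1/2304; ⇒ 3j(3 5 4; -3 3 0)² = 5/143, sgn +1
I_A²/I_B² = (1849/180180)/(5/143) = 1849/6300

1849/6300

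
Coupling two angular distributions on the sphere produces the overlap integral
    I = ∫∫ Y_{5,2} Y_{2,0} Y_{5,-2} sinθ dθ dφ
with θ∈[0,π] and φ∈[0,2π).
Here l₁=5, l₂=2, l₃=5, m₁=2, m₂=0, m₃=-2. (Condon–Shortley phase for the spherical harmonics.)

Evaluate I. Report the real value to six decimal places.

0.097044

m-sum 0 ✓  L=12 even ✓  3≤5≤7 ✓
Π(2lᵢ+1) = 11×5×11 = 605
triangle coeff Δ(5,2,5) = 1/38610
Σ_t [0,2]: t=0:+1/2880 t=1:−1/576 t=2:+1/2880 = -1/960
(3j)²=10/429 [(5 2 5; 0 0 0)], sign=+1
Σ_t [0,2]: t=0:+1/2880 t=1:−1/1440 t=2:+1/20160 = -1/3360
(3j)²=6/715 [(5 2 5; 2 0 -2)], sign=+1
⇒ 4πI² = 20/169
I = (+1)√(20/169/(4π)) = 0.09704356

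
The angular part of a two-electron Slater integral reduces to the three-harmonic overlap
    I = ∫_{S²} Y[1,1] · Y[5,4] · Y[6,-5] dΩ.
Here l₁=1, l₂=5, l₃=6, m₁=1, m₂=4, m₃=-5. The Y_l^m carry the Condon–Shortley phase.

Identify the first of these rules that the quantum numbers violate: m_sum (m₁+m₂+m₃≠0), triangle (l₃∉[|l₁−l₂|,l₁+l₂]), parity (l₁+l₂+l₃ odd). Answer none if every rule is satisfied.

none

m₁+m₂+m₃ = 1 + 4 − 5 = 0  ✓
triangle: |1−5|=4 ≤ l₃=6 ≤ 1+5=6  ✓
parity: l₁+l₂+l₃ = 12 is even  ✓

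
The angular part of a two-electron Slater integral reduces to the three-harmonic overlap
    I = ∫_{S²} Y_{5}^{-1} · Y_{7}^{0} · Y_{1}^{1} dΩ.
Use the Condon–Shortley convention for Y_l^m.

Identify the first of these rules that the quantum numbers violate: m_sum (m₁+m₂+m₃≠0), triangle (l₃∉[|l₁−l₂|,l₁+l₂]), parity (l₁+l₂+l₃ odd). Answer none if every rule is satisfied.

triangle

Σmᵢ = 0  ✓
l₃∈[|l₁−l₂|,l₁+l₂]=[2,12], have l₃=1  ✗
Σlᵢ = 13 ⇒ odd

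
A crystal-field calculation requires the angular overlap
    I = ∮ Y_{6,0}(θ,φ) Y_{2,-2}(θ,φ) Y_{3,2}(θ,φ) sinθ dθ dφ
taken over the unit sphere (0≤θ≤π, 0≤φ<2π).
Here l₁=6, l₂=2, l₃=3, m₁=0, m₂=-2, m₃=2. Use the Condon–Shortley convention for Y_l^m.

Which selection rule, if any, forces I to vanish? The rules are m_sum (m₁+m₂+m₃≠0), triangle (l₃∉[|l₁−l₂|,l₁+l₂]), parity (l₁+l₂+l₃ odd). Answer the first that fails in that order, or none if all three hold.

triangle

Σmᵢ = 0  ✓
l₃∈[|l₁−l₂|,l₁+l₂]=[4,8], have l₃=3  ✗
Σlᵢ = 11 ⇒ odd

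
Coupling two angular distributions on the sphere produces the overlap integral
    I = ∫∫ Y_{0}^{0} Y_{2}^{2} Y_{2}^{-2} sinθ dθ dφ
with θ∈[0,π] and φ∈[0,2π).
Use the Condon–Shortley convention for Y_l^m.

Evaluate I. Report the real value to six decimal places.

Checks pass: Σm=0; 4 even; l₃=2∈[2,2].
(2·0+1)(2·2+1)(2·2+1) = 25
Δ: 0! 0! 4! / 5! → 1/5
sum: t=0:+1/4 = 1/4
3j²(0 2 2; 0 0 0) = Δ·Π!·Σ² = 1/5  (sign +1)
sum: t=0:+1/24 = 1/24
3j²(0 2 2; 0 2 -2) = Δ·Π!·Σ² = 1/5  (sign +1)
combine: 4πI² = 25·1/5·1/5 = 1/1
take √, sign +1: I = 0.28209479

0.282095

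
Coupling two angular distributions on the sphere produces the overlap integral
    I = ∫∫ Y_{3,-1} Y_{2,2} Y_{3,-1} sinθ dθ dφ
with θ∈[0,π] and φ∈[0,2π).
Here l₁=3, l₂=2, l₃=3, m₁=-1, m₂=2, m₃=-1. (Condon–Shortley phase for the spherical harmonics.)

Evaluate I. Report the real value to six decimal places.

0.206013

Checks pass: Σm=0; 8 even; l₃=3∈[1,5].
(2·3+1)(2·2+1)(2·3+1) = 245
Δ: 2! 4! 2! / 9! → 1/3780
sum: t=0:+1/24 t=1:−1/4 t=2:+1/24 = -1/6
3j²(3 2 3; 0 0 0) = Δ·Π!·Σ² = 4/105  (sign +1)
sum: t=2:+1/16 = 1/16
3j²(3 2 3; -1 2 -1) = Δ·Π!·Σ² = 2/35  (sign +1)
combine: 4πI² = 245·4/105·2/35 = 8/15
take √, sign +1: I = 0.20601291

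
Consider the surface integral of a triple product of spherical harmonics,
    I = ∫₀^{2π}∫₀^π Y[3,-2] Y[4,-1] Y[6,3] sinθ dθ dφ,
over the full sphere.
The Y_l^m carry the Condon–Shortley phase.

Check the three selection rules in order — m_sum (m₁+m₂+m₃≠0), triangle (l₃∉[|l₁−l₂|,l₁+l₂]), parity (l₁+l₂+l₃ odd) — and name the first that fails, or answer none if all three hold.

azimuthal sum: -2 − 1 + 3 = 0  ✓
1 ≤ 6 ≤ 7 (triangle on l)  ✓
L = 3 + 4 + 6 = 13 (odd)  ✗

parity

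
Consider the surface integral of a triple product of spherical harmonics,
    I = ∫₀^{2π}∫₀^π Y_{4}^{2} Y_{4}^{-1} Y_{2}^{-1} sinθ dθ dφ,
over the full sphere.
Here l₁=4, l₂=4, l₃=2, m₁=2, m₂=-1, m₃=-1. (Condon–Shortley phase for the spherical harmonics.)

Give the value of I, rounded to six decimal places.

0.127700

Rules hold: Σm=0, L=10 even, 0≤2≤8.
N = 9·9·5 = 405
Δ = 6!·2!·2!/11! = 1/13860
Racah Σ t=2..4: t=2:+1/192 t=3:−1/36 t=4:+1/192 = -5/288
⇒ 3j(4 4 2; 0 0 0)² = 20/693, sgn -1
Racah Σ t=1..2: t=1:−1/240 t=2:+1/96 = 1/160
⇒ 3j(4 4 2; 2 -1 -1)² = 27/1540, sgn -1
4πI² = N·(3j₀)²·(3jₘ)² = 1215/5929
I = +1·√(0.204925/4π) = 0.12770047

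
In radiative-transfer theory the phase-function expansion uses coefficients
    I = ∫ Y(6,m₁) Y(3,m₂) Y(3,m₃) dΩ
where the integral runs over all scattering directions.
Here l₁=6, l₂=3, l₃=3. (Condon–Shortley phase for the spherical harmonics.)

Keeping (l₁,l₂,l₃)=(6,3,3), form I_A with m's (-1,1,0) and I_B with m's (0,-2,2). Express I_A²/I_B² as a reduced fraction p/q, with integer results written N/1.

175/18

l's match ⇒ only the (l;m) 3-j factors differ between A and B.
A: triangle coeff Δ(6,3,3) = 1/12012; Σ_t [4,4]: t=4:+1/1728 = 1/1728; (3j)²=25/858 [(6 3 3; -1 1 0)], sign=-1
B: triangle coeff Δ(6,3,3) = 1/12012; Σ_t [1,1]: t=1:−1/14400 = -1/14400; (3j)²=3/1001 [(6 3 3; 0 -2 2)], sign=+1
I_A²/I_B² = (25/858)/(3/1001) = 175/18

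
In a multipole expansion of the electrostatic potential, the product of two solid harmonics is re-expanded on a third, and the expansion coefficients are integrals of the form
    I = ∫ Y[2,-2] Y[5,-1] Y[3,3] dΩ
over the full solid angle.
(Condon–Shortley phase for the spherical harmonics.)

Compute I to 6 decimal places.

-0.023961

Checks pass: Σm=0; 10 even; l₃=3∈[3,7].
(2·2+1)(2·5+1)(2·3+1) = 385
Δ: 4! 0! 6! / 11! → 1/2310
sum: t=2:+1/144 = 1/144
3j²(2 5 3; 0 0 0) = Δ·Π!·Σ² = 10/231  (sign -1)
sum: t=4:+1/17280 = 1/17280
3j²(2 5 3; -2 -1 3) = Δ·Π!·Σ² = 1/2310  (sign +1)
combine: 4πI² = 385·10/231·1/2310 = 5/693
take √, sign -1: I = -0.02396147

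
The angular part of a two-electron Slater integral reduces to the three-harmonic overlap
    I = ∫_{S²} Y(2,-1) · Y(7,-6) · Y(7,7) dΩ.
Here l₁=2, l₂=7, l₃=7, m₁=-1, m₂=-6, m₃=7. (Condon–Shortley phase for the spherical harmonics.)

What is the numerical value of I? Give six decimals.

-0.170036

Rules hold: Σm=0, L=16 even, 5≤7≤9.
N = 5·15·15 = 1125
Δ = 2!·2!·12!/17! = 1/185640
Racah Σ t=0..2: t=0:+1/2419200 t=1:−1/518400 t=2:+1/2419200 = -1/907200
⇒ 3j(2 7 7; 0 0 0)² = 56/3315, sgn +1
Racah Σ t=1..1: t=1:−1/958003200 = -1/958003200
⇒ 3j(2 7 7; -1 -6 7)² = 13/680, sgn -1
4πI² = N·(3j₀)²·(3jₘ)² = 105/289
I = -1·√(0.363322/4π) = -0.17003597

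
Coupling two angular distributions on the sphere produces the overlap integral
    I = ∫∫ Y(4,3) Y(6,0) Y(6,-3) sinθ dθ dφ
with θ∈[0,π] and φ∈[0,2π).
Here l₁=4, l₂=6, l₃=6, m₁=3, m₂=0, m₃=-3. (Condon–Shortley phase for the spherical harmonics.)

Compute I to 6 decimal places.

Rules hold: Σm=0, L=16 even, 2≤6≤10.
N = 9·13·13 = 1521
Δ = 4!·4!·8!/17! = 1/15315300
Racah Σ t=0..4: t=0:+1/829440 t=1:−1/25920 t=2:+1/9216 t=3:−1/25920 t=4:+1/829440 = 7/207360
⇒ 3j(4 6 6; 0 0 0)² = 28/2431, sgn +1
Racah Σ t=0..1: t=0:+1/207360 t=1:−1/103680 = -1/207360
⇒ 3j(4 6 6; 3 0 -3)² = 21/2431, sgn +1
4πI² = N·(3j₀)²·(3jₘ)² = 5292/34969
I = +1·√(0.151334/4π) = 0.10973960

0.109740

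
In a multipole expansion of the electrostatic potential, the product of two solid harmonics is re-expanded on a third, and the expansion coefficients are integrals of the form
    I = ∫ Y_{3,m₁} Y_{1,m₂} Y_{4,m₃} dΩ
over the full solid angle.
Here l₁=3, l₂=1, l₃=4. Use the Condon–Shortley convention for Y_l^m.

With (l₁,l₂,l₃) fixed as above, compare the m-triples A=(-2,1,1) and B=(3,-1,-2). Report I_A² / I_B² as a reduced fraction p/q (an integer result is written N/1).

Same 3,1,4: normalisation and zero-m 3j drop out of the ratio.
A: Δ: 0! 6! 2! / 9! → 1/252; sum: t=0:+1/240 = 1/240; 3j²(3 1 4; -2 1 1) = Δ·Π!·Σ² = 1/84  (sign -1)
B: Δ: 0! 6! 2! / 9! → 1/252; sum: t=0:+1/1440 = 1/1440; 3j²(3 1 4; 3 -1 -2) = Δ·Π!·Σ² = 1/252  (sign +1)
I_A²/I_B² = (1/84)/(1/252) = 3/1

3/1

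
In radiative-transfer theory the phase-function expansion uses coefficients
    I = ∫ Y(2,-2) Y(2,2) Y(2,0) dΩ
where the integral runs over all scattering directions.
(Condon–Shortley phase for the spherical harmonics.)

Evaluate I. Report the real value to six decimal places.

-0.180224

Rules hold: Σm=0, L=6 even, 0≤2≤4.
N = 5·5·5 = 125
Δ = 2!·2!·2!/7! = 1/630
Racah Σ t=0..2: t=0:+1/8 t=1:−1/1 t=2:+1/8 = -3/4
⇒ 3j(2 2 2; 0 0 0)² = 2/35, sgn -1
Racah Σ t=2..2: t=2:+1/8 = 1/8
⇒ 3j(2 2 2; -2 2 0)² = 2/35, sgn +1
4πI² = N·(3j₀)²·(3jₘ)² = 20/49
I = -1·√(0.408163/4π) = -0.18022375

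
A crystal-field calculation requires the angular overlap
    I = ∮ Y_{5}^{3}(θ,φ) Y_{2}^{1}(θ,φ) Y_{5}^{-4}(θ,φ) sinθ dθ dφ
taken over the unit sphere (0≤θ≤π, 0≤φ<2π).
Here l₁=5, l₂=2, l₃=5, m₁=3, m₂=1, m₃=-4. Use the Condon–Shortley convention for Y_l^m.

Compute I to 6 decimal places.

0.196098

Rules hold: Σm=0, L=12 even, 3≤5≤7.
N = 11·5·11 = 605
Δ = 2!·8!·2!/13! = 1/38610
Racah Σ t=0..2: t=0:+1/2880 t=1:−1/576 t=2:+1/2880 = -1/960
⇒ 3j(5 2 5; 0 0 0)² = 10/429, sgn +1
Racah Σ t=1..2: t=1:−1/10080 t=2:+1/80640 = -1/11520
⇒ 3j(5 2 5; 3 1 -4)² = 49/1430, sgn +1
4πI² = N·(3j₀)²·(3jₘ)² = 245/507
I = +1·√(0.483235/4π) = 0.19609844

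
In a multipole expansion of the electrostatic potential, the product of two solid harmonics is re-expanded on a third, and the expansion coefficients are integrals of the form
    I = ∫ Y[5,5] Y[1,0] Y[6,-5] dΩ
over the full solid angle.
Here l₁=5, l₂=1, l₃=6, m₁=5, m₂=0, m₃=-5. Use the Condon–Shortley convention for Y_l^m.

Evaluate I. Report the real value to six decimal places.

-0.135514

Rules hold: Σm=0, L=12 even, 4≤6≤6.
N = 11·3·13 = 429
Δ = 0!·10!·2!/13! = 1/858
Racah Σ t=0..0: t=0:+1/14400 = 1/14400
⇒ 3j(5 1 6; 0 0 0)² = 6/143, sgn +1
Racah Σ t=0..0: t=0:+1/3628800 = 1/3628800
⇒ 3j(5 1 6; 5 0 -5)² = 1/78, sgn -1
4πI² = N·(3j₀)²·(3jₘ)² = 3/13
I = -1·√(0.230769/4π) = -0.13551395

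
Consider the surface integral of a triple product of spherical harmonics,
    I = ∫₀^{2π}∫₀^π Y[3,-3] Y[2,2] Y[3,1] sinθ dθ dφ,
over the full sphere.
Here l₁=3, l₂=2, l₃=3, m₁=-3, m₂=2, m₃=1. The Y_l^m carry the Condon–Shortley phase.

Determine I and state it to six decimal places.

0.132981

Checks pass: Σm=0; 8 even; l₃=3∈[1,5].
(2·3+1)(2·2+1)(2·3+1) = 245
Δ: 2! 4! 2! / 9! → 1/3780
sum: t=0:+1/24 t=1:−1/4 t=2:+1/24 = -1/6
3j²(3 2 3; 0 0 0) = Δ·Π!·Σ² = 4/105  (sign +1)
sum: t=2:+1/96 = 1/96
3j²(3 2 3; -3 2 1) = Δ·Π!·Σ² = 1/42  (sign +1)
combine: 4πI² = 245·4/105·1/42 = 2/9
take √, sign +1: I = 0.13298076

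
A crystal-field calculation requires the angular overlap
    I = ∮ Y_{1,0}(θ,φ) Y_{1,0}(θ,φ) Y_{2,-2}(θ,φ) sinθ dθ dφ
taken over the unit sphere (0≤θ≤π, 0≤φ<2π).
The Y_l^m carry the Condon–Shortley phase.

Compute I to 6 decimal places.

0.000000

0 + 0 − 2 = -2 ≠ 0: azimuthal integral kills it; I = 0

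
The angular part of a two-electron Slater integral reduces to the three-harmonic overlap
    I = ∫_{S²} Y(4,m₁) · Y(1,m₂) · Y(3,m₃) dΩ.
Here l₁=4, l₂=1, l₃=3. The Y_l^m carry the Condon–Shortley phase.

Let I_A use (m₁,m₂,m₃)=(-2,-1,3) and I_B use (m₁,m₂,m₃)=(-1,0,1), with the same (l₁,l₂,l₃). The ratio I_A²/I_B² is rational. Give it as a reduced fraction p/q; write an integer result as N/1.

Same 4,1,3: normalisation and zero-m 3j drop out of the ratio.
A: Δ: 2! 6! 0! / 9! → 1/252; sum: t=0:+1/1440 = 1/1440; 3j²(4 1 3; -2 -1 3) = Δ·Π!·Σ² = 1/252  (sign +1)
B: Δ: 2! 6! 0! / 9! → 1/252; sum: t=1:−1/48 = -1/48; 3j²(4 1 3; -1 0 1) = Δ·Π!·Σ² = 5/84  (sign -1)
I_A²/I_B² = (1/252)/(5/84) = 1/15

1/15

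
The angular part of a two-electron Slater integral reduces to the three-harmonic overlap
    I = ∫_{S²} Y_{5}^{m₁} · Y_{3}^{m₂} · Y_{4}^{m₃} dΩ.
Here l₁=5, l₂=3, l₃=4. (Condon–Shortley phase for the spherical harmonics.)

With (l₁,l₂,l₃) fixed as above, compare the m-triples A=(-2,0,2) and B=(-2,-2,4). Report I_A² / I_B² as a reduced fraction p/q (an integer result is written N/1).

l's match ⇒ only the (l;m) 3-j factors differ between A and B.
A: triangle coeff Δ(5,3,4) = 1/180180; Σ_t [1,3]: t=1:−1/8640 t=2:+1/480 t=3:−1/576 = 1/4320; (3j)²=1/2145 [(5 3 4; -2 0 2)], sign=+1
B: triangle coeff Δ(5,3,4) = 1/180180; Σ_t [1,1]: t=1:−1/8640 = -1/8640; (3j)²=14/1287 [(5 3 4; -2 -2 4)], sign=-1
I_A²/I_B² = (1/2145)/(14/1287) = 3/70

3/70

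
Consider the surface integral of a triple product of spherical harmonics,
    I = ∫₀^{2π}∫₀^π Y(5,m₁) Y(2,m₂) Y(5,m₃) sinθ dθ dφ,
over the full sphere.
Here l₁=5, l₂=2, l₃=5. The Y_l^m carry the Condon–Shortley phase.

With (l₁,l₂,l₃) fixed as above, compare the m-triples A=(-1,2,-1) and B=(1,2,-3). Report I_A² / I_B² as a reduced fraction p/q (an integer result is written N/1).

75/56

Shared (l₁,l₂,l₃)=(5,2,5): N and (l;000)² cancel in I_A²/I_B².
A: Δ = 2!·8!·2!/13! = 1/38610; Racah Σ t=2..2: t=2:+1/2304 = 1/2304; ⇒ 3j(5 2 5; -1 2 -1)² = 5/143, sgn +1
B: Δ = 2!·8!·2!/13! = 1/38610; Racah Σ t=2..2: t=2:+1/5760 = 1/5760; ⇒ 3j(5 2 5; 1 2 -3)² = 56/2145, sgn +1
I_A²/I_B² = (5/143)/(56/2145) = 75/56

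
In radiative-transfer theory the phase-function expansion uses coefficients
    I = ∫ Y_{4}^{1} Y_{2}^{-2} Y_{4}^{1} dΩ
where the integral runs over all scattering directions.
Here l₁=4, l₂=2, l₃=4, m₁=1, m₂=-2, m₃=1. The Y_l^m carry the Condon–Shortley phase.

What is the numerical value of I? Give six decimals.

0.200662

m-sum 0 ✓  L=10 even ✓  2≤4≤6 ✓
Π(2lᵢ+1) = 9×5×9 = 405
triangle coeff Δ(4,2,4) = 1/13860
Σ_t [0,2]: t=0:+1/192 t=1:−1/36 t=2:+1/192 = -5/288
(3j)²=20/693 [(4 2 4; 0 0 0)], sign=-1
Σ_t [0,0]: t=0:+1/144 = 1/144
(3j)²=10/231 [(4 2 4; 1 -2 1)], sign=-1
⇒ 4πI² = 3000/5929
I = (+1)√(3000/5929/(4π)) = 0.20066192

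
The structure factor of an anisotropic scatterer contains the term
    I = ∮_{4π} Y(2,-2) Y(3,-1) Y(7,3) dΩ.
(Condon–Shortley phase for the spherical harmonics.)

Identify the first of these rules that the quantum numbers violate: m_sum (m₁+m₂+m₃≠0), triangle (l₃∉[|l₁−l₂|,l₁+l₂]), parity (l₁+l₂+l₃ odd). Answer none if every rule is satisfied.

m₁+m₂+m₃ = -2 − 1 + 3 = 0  ✓
triangle: |2−3|=1 ≤ l₃=7 ≤ 2+3=5  ✗
parity: l₁+l₂+l₃ = 12 is even

triangle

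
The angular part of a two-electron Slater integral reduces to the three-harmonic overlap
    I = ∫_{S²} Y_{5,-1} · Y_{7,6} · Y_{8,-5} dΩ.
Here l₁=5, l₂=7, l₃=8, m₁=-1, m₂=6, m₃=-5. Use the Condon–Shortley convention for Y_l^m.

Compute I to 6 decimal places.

Rules hold: Σm=0, L=20 even, 2≤8≤12.
N = 11·15·17 = 2805
Δ = 4!·6!·10!/21! = 1/814773960
Racah Σ t=0..4: t=0:+1/87091200 t=1:−1/4976640 t=2:+1/2073600 t=3:−1/4976640 t=4:+1/87091200 = 1/9676800
⇒ 3j(5 7 8; 0 0 0)² = 360/46189, sgn +1
Racah Σ t=3..4: t=3:−1/783820800 t=4:+1/418037760 = 1/895795200
⇒ 3j(5 7 8; -1 6 -5)² = 143/23256, sgn -1
4πI² = N·(3j₀)²·(3jₘ)² = 825/6137
I = -1·√(0.134431/4π) = -0.10342939

-0.103429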